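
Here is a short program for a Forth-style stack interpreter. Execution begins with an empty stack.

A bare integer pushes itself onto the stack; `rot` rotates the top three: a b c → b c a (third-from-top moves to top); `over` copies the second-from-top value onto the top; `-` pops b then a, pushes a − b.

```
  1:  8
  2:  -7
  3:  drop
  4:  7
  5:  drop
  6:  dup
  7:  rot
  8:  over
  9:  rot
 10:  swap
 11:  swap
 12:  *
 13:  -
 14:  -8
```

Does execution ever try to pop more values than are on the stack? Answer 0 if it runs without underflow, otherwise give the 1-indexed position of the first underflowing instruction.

7

8     [8]
-7    [8, -7]
drop  [8]
7     [8, 7]
drop  [8]
dup   [8, 8]
rot  — needs 3 operands, stack has 2 → underflow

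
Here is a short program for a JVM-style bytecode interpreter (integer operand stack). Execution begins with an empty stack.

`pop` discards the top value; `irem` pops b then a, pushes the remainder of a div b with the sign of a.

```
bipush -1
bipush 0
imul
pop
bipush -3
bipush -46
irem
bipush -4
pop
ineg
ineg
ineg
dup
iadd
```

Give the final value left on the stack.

6

bipush -1  : [-1]
bipush 0   : [-1, 0]
imul       : [0]
pop        : []
bipush -3  : [-3]
bipush -46 : [-3, -46]
irem       : [-3]
bipush -4  : [-3, -4]
pop        : [-3]
ineg       : [3]
ineg       : [-3]
ineg       : [3]
dup        : [3, 3]
iadd       : [6]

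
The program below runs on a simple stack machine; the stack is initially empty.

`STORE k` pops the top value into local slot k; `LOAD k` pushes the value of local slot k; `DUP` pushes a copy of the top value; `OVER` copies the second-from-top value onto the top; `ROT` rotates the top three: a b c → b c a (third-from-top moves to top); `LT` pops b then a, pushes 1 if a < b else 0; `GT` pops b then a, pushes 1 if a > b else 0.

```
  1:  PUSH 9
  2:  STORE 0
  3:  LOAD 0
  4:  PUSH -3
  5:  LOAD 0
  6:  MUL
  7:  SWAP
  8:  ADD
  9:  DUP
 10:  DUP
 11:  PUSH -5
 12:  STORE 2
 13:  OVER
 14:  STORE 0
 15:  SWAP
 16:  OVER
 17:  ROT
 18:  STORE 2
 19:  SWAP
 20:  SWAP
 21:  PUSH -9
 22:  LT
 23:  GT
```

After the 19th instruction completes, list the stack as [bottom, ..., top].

PUSH 9  → 9
STORE 0 → (empty)
LOAD 0  → 9
PUSH -3 → 9 -3
LOAD 0  → 9 -3 9
MUL     → 9 -27
SWAP    → -27 9
ADD     → -18
DUP     → -18 -18
DUP     → -18 -18 -18
PUSH -5 → -18 -18 -18 -5
STORE 2 → -18 -18 -18
OVER    → -18 -18 -18 -18
STORE 0 → -18 -18 -18
SWAP    → -18 -18 -18
OVER    → -18 -18 -18 -18
ROT     → -18 -18 -18 -18
STORE 2 → -18 -18 -18
SWAP    → -18 -18 -18

[-18, -18, -18]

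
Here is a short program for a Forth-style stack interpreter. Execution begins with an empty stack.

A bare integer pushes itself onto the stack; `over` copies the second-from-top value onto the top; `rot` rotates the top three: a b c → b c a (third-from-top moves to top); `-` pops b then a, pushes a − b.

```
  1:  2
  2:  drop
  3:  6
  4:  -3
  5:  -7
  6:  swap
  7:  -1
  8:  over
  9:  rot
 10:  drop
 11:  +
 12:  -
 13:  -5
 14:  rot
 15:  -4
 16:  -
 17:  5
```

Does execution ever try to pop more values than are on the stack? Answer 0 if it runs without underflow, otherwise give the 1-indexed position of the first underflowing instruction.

0

2    → 2
drop → (empty)
6    → 6
-3   → 6 -3
-7   → 6 -3 -7
swap → 6 -7 -3
-1   → 6 -7 -3 -1
over → 6 -7 -3 -1 -3
rot  → 6 -7 -1 -3 -3
drop → 6 -7 -1 -3
+    → 6 -7 -4
-    → 6 -3
-5   → 6 -3 -5
rot  → -3 -5 6
-4   → -3 -5 6 -4
-    → -3 -5 10
5    → -3 -5 10 5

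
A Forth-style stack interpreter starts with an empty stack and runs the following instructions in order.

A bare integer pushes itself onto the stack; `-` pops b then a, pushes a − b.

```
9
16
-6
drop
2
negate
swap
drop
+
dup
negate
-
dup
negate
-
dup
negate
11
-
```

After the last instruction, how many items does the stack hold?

9      : 9
16     : 9 16
-6     : 9 16 -6
drop   : 9 16
2      : 9 16 2
negate : 9 16 -2
swap   : 9 -2 16
drop   : 9 -2
+      : 7
dup    : 7 7
negate : 7 -7
-      : 14
dup    : 14 14
negate : 14 -14
-      : 28
dup    : 28 28
negate : 28 -28
11     : 28 -28 11
-      : 28 -39

2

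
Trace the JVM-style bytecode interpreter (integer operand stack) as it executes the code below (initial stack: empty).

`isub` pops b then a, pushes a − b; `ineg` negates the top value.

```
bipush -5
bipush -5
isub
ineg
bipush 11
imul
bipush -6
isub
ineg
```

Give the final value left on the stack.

bipush -5 → -5
bipush -5 → -5 -5
isub      → 0
ineg      → 0
bipush 11 → 0 11
imul      → 0
bipush -6 → 0 -6
isub      → 6
ineg      → -6

-6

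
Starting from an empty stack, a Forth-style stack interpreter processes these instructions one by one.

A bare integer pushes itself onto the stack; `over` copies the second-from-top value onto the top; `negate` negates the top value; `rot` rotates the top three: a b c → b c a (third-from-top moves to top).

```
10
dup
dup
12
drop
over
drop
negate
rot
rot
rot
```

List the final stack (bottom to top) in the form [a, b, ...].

[10, 10, -10]

10     : [10]
dup    : [10, 10]
dup    : [10, 10, 10]
12     : [10, 10, 10, 12]
drop   : [10, 10, 10]
over   : [10, 10, 10, 10]
drop   : [10, 10, 10]
negate : [10, 10, -10]
rot    : [10, -10, 10]
rot    : [-10, 10, 10]
rot    : [10, 10, -10]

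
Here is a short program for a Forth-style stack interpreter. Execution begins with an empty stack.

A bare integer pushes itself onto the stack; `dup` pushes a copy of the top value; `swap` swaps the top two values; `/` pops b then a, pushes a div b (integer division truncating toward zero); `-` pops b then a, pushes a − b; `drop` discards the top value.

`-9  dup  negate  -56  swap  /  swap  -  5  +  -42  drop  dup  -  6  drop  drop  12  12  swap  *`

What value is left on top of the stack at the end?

144

-9     : [-9]
dup    : [-9, -9]
negate : [-9, 9]
-56    : [-9, 9, -56]
swap   : [-9, -56, 9]
/      : [-9, -6]
swap   : [-6, -9]
-      : [3]
5      : [3, 5]
+      : [8]
-42    : [8, -42]
drop   : [8]
dup    : [8, 8]
-      : [0]
6      : [0, 6]
drop   : [0]
drop   : []
12     : [12]
12     : [12, 12]
swap   : [12, 12]
*      : [144]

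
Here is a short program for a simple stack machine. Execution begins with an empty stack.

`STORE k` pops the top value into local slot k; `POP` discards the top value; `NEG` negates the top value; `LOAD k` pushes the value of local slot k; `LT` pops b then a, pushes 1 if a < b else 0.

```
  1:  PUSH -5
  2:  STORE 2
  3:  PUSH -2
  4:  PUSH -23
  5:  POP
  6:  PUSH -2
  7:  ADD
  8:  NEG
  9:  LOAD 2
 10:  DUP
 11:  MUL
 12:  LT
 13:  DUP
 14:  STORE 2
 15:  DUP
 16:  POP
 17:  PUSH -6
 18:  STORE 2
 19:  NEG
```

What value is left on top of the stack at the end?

PUSH -5  -> [-5]
STORE 2  -> []
PUSH -2  -> [-2]
PUSH -23 -> [-2, -23]
POP      -> [-2]
PUSH -2  -> [-2, -2]
ADD      -> [-4]
NEG      -> [4]
LOAD 2   -> [4, -5]
DUP      -> [4, -5, -5]
MUL      -> [4, 25]
LT       -> [1]
DUP      -> [1, 1]
STORE 2  -> [1]
DUP      -> [1, 1]
POP      -> [1]
PUSH -6  -> [1, -6]
STORE 2  -> [1]
NEG      -> [-1]

-1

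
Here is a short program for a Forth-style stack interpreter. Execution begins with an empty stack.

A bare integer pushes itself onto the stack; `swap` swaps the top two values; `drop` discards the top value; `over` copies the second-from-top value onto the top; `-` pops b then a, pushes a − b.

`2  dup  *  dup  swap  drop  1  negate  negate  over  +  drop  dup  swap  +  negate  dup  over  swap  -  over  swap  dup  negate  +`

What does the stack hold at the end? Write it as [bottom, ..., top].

2      → [2]
dup    → [2, 2]
*      → [4]
dup    → [4, 4]
swap   → [4, 4]
drop   → [4]
1      → [4, 1]
negate → [4, -1]
negate → [4, 1]
over   → [4, 1, 4]
+      → [4, 5]
drop   → [4]
dup    → [4, 4]
swap   → [4, 4]
+      → [8]
negate → [-8]
dup    → [-8, -8]
over   → [-8, -8, -8]
swap   → [-8, -8, -8]
-      → [-8, 0]
over   → [-8, 0, -8]
swap   → [-8, -8, 0]
dup    → [-8, -8, 0, 0]
negate → [-8, -8, 0, 0]
+      → [-8, -8, 0]

[-8, -8, 0]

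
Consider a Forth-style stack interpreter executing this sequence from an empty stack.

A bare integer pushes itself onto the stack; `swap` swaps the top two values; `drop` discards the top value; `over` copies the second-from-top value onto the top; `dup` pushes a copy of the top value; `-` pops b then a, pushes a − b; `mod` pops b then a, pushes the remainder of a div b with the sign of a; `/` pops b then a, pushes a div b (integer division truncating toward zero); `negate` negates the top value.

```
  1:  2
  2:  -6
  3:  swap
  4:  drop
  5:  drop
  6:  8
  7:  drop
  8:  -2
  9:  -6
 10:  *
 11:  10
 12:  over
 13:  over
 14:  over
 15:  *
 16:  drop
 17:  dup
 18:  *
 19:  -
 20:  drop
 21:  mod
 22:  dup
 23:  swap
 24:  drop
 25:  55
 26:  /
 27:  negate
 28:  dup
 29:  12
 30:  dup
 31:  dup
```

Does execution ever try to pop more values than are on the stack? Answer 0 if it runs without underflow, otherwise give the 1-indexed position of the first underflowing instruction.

2    → [2]
-6   → [2, -6]
swap → [-6, 2]
drop → [-6]
drop → []
8    → [8]
drop → []
-2   → [-2]
-6   → [-2, -6]
*    → [12]
10   → [12, 10]
over → [12, 10, 12]
over → [12, 10, 12, 10]
over → [12, 10, 12, 10, 12]
*    → [12, 10, 12, 120]
drop → [12, 10, 12]
dup  → [12, 10, 12, 12]
*    → [12, 10, 144]
-    → [12, -134]
drop → [12]
mod  — needs 2 operands, stack has 1 → underflow

21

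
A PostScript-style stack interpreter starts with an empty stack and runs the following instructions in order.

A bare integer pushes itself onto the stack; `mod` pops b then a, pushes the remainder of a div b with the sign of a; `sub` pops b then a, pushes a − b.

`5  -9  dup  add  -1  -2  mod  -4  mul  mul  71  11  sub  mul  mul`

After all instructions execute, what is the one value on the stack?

5    [5]
-9   [5, -9]
dup  [5, -9, -9]
add  [5, -18]
-1   [5, -18, -1]
-2   [5, -18, -1, -2]
mod  [5, -18, -1]
-4   [5, -18, -1, -4]
mul  [5, -18, 4]
mul  [5, -72]
71   [5, -72, 71]
11   [5, -72, 71, 11]
sub  [5, -72, 60]
mul  [5, -4320]
mul  [-21600]

-21600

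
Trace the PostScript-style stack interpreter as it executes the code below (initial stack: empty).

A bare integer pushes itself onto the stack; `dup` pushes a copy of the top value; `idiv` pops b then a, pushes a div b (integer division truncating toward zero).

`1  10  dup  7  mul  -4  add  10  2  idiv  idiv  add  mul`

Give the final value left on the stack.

1     [1]
10    [1, 10]
dup   [1, 10, 10]
7     [1, 10, 10, 7]
mul   [1, 10, 70]
-4    [1, 10, 70, -4]
add   [1, 10, 66]
10    [1, 10, 66, 10]
2     [1, 10, 66, 10, 2]
idiv  [1, 10, 66, 5]
idiv  [1, 10, 13]
add   [1, 23]
mul   [23]

23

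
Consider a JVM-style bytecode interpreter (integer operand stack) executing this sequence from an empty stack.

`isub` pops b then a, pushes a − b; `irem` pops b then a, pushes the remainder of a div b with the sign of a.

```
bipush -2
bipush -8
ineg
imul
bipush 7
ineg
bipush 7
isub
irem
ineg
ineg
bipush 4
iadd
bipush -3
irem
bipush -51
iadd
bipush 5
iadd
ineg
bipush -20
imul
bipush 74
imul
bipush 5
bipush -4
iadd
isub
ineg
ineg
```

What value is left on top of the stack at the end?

bipush -2  : [-2]
bipush -8  : [-2, -8]
ineg       : [-2, 8]
imul       : [-16]
bipush 7   : [-16, 7]
ineg       : [-16, -7]
bipush 7   : [-16, -7, 7]
isub       : [-16, -14]
irem       : [-2]
ineg       : [2]
ineg       : [-2]
bipush 4   : [-2, 4]
iadd       : [2]
bipush -3  : [2, -3]
irem       : [2]
bipush -51 : [2, -51]
iadd       : [-49]
bipush 5   : [-49, 5]
iadd       : [-44]
ineg       : [44]
bipush -20 : [44, -20]
imul       : [-880]
bipush 74  : [-880, 74]
imul       : [-65120]
bipush 5   : [-65120, 5]
bipush -4  : [-65120, 5, -4]
iadd       : [-65120, 1]
isub       : [-65121]
ineg       : [65121]
ineg       : [-65121]

-65121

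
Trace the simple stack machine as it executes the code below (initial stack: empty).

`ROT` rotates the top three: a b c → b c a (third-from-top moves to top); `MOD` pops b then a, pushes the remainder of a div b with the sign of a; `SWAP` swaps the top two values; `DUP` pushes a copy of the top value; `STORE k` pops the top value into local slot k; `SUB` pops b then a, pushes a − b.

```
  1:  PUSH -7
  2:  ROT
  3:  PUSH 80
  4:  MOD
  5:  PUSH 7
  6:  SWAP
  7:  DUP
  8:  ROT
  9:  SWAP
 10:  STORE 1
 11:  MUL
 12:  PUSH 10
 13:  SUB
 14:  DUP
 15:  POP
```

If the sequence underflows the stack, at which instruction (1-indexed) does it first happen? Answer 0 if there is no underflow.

PUSH -7 -> [-7]
ROT  — needs 3 operands, stack has 1 → underflow

2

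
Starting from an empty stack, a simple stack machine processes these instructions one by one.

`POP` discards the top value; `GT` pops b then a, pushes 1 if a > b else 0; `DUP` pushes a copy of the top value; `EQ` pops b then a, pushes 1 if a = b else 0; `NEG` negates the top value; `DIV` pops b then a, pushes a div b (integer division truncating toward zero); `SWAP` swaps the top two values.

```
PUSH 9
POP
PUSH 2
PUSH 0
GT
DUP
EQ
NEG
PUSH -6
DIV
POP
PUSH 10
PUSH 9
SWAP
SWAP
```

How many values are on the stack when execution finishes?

PUSH 9  -> [9]
POP     -> []
PUSH 2  -> [2]
PUSH 0  -> [2, 0]
GT      -> [1]
DUP     -> [1, 1]
EQ      -> [1]
NEG     -> [-1]
PUSH -6 -> [-1, -6]
DIV     -> [0]
POP     -> []
PUSH 10 -> [10]
PUSH 9  -> [10, 9]
SWAP    -> [9, 10]
SWAP    -> [10, 9]

2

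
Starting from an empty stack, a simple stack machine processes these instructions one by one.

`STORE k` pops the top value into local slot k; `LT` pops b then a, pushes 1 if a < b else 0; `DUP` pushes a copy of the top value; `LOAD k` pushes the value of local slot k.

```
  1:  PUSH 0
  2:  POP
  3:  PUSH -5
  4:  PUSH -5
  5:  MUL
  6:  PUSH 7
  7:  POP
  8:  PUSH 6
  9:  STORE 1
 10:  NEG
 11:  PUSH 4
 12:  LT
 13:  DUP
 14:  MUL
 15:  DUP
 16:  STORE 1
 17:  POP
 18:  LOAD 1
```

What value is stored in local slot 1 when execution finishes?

1

PUSH 0  → [0]
POP     → []
PUSH -5 → [-5]
PUSH -5 → [-5, -5]
MUL     → [25]
PUSH 7  → [25, 7]
POP     → [25]
PUSH 6  → [25, 6]
STORE 1 → [25]
NEG     → [-25]
PUSH 4  → [-25, 4]
LT      → [1]
DUP     → [1, 1]
MUL     → [1]
DUP     → [1, 1]
STORE 1 → [1]
POP     → []
LOAD 1  → [1]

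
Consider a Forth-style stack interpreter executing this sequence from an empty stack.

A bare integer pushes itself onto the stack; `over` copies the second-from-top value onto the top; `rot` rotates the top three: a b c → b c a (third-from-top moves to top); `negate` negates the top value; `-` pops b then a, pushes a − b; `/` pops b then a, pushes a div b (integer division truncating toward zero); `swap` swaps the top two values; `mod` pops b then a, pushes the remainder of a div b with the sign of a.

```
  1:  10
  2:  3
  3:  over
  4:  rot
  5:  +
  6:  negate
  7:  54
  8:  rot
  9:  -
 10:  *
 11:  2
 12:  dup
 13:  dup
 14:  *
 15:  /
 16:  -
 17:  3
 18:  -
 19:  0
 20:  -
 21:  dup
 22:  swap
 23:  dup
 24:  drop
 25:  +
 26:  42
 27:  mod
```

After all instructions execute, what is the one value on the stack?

-30

10      [10]
3       [10, 3]
over    [10, 3, 10]
rot     [3, 10, 10]
+       [3, 20]
negate  [3, -20]
54      [3, -20, 54]
rot     [-20, 54, 3]
-       [-20, 51]
*       [-1020]
2       [-1020, 2]
dup     [-1020, 2, 2]
dup     [-1020, 2, 2, 2]
*       [-1020, 2, 4]
/       [-1020, 0]
-       [-1020]
3       [-1020, 3]
-       [-1023]
0       [-1023, 0]
-       [-1023]
dup     [-1023, -1023]
swap    [-1023, -1023]
dup     [-1023, -1023, -1023]
drop    [-1023, -1023]
+       [-2046]
42      [-2046, 42]
mod     [-30]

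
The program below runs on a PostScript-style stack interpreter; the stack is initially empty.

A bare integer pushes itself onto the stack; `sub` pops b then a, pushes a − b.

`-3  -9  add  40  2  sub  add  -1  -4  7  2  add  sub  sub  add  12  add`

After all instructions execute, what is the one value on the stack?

50

-3   -3
-9   -3 -9
add  -12
40   -12 40
2    -12 40 2
sub  -12 38
add  26
-1   26 -1
-4   26 -1 -4
7    26 -1 -4 7
2    26 -1 -4 7 2
add  26 -1 -4 9
sub  26 -1 -13
sub  26 12
add  38
12   38 12
add  50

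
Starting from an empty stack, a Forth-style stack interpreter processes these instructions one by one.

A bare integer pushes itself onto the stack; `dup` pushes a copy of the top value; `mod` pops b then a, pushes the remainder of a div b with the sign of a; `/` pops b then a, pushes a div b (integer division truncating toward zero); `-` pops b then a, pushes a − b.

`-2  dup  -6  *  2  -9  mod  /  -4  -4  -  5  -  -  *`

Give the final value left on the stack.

-22

-2  -> -2
dup -> -2 -2
-6  -> -2 -2 -6
*   -> -2 12
2   -> -2 12 2
-9  -> -2 12 2 -9
mod -> -2 12 2
/   -> -2 6
-4  -> -2 6 -4
-4  -> -2 6 -4 -4
-   -> -2 6 0
5   -> -2 6 0 5
-   -> -2 6 -5
-   -> -2 11
*   -> -22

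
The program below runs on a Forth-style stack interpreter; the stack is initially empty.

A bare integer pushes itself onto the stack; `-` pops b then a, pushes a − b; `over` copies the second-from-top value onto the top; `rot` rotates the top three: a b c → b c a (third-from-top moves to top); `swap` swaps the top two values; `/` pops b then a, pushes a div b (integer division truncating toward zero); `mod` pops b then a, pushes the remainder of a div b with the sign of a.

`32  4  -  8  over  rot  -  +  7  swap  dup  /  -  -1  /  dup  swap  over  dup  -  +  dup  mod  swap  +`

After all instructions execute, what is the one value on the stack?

32    [32]
4     [32, 4]
-     [28]
8     [28, 8]
over  [28, 8, 28]
rot   [8, 28, 28]
-     [8, 0]
+     [8]
7     [8, 7]
swap  [7, 8]
dup   [7, 8, 8]
/     [7, 1]
-     [6]
-1    [6, -1]
/     [-6]
dup   [-6, -6]
swap  [-6, -6]
over  [-6, -6, -6]
dup   [-6, -6, -6, -6]
-     [-6, -6, 0]
+     [-6, -6]
dup   [-6, -6, -6]
mod   [-6, 0]
swap  [0, -6]
+     [-6]

-6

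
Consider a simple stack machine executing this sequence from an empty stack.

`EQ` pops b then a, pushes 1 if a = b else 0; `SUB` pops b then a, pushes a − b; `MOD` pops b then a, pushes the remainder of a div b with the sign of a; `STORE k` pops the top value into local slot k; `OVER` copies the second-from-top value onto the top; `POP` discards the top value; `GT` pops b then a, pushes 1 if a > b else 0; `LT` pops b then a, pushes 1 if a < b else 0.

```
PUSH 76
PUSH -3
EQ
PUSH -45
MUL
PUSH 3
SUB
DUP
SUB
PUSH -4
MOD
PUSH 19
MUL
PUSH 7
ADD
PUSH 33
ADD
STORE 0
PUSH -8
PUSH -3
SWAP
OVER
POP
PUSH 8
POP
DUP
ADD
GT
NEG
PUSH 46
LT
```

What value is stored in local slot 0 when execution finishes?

PUSH 76  -> 76
PUSH -3  -> 76 -3
EQ       -> 0
PUSH -45 -> 0 -45
MUL      -> 0
PUSH 3   -> 0 3
SUB      -> -3
DUP      -> -3 -3
SUB      -> 0
PUSH -4  -> 0 -4
MOD      -> 0
PUSH 19  -> 0 19
MUL      -> 0
PUSH 7   -> 0 7
ADD      -> 7
PUSH 33  -> 7 33
ADD      -> 40
STORE 0  -> (empty)
PUSH -8  -> -8
PUSH -3  -> -8 -3
SWAP     -> -3 -8
OVER     -> -3 -8 -3
POP      -> -3 -8
PUSH 8   -> -3 -8 8
POP      -> -3 -8
DUP      -> -3 -8 -8
ADD      -> -3 -16
GT       -> 1
NEG      -> -1
PUSH 46  -> -1 46
LT       -> 1

40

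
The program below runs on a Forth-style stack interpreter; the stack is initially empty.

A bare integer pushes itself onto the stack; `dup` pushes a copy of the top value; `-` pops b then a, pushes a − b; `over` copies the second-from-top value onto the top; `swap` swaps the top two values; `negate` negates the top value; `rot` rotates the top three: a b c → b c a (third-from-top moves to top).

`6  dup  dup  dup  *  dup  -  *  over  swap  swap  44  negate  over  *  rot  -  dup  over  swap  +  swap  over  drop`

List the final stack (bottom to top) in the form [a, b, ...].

[6, 6, -528, -264]

6      → 6
dup    → 6 6
dup    → 6 6 6
dup    → 6 6 6 6
*      → 6 6 36
dup    → 6 6 36 36
-      → 6 6 0
*      → 6 0
over   → 6 0 6
swap   → 6 6 0
swap   → 6 0 6
44     → 6 0 6 44
negate → 6 0 6 -44
over   → 6 0 6 -44 6
*      → 6 0 6 -264
rot    → 6 6 -264 0
-      → 6 6 -264
dup    → 6 6 -264 -264
over   → 6 6 -264 -264 -264
swap   → 6 6 -264 -264 -264
+      → 6 6 -264 -528
swap   → 6 6 -528 -264
over   → 6 6 -528 -264 -528
drop   → 6 6 -528 -264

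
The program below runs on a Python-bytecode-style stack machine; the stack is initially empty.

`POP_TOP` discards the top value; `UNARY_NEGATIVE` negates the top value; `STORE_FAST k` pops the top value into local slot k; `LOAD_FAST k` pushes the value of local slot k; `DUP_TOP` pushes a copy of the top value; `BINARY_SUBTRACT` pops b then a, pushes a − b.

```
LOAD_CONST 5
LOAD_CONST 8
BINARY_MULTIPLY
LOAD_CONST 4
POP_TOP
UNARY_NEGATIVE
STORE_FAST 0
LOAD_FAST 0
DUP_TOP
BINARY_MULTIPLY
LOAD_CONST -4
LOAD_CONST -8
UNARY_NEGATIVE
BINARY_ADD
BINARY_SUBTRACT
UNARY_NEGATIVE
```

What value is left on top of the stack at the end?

LOAD_CONST 5    → [5]
LOAD_CONST 8    → [5, 8]
BINARY_MULTIPLY → [40]
LOAD_CONST 4    → [40, 4]
POP_TOP         → [40]
UNARY_NEGATIVE  → [-40]
STORE_FAST 0    → []
LOAD_FAST 0     → [-40]
DUP_TOP         → [-40, -40]
BINARY_MULTIPLY → [1600]
LOAD_CONST -4   → [1600, -4]
LOAD_CONST -8   → [1600, -4, -8]
UNARY_NEGATIVE  → [1600, -4, 8]
BINARY_ADD      → [1600, 4]
BINARY_SUBTRACT → [1596]
UNARY_NEGATIVE  → [-1596]

-1596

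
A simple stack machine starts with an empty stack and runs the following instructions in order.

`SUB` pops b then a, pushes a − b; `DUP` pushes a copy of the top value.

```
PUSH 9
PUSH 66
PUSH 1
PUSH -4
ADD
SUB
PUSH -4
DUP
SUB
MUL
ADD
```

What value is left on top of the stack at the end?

PUSH 9  → 9
PUSH 66 → 9 66
PUSH 1  → 9 66 1
PUSH -4 → 9 66 1 -4
ADD     → 9 66 -3
SUB     → 9 69
PUSH -4 → 9 69 -4
DUP     → 9 69 -4 -4
SUB     → 9 69 0
MUL     → 9 0
ADD     → 9

9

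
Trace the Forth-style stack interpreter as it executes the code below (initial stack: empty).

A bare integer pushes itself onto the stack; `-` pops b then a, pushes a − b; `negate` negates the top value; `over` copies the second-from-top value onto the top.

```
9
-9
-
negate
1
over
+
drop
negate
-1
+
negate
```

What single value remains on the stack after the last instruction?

-17

9      → 9
-9     → 9 -9
-      → 18
negate → -18
1      → -18 1
over   → -18 1 -18
+      → -18 -17
drop   → -18
negate → 18
-1     → 18 -1
+      → 17
negate → -17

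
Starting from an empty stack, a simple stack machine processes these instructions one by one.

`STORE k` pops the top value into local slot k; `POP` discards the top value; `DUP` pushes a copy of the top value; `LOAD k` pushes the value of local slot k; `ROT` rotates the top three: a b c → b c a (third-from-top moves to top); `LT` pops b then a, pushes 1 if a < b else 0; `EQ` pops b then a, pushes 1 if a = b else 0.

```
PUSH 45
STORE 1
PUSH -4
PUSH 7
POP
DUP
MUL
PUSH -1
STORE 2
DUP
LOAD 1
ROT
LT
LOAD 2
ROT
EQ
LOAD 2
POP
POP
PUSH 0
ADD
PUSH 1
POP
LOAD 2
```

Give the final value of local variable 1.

PUSH 45 : [45]
STORE 1 : []
PUSH -4 : [-4]
PUSH 7  : [-4, 7]
POP     : [-4]
DUP     : [-4, -4]
MUL     : [16]
PUSH -1 : [16, -1]
STORE 2 : [16]
DUP     : [16, 16]
LOAD 1  : [16, 16, 45]
ROT     : [16, 45, 16]
LT      : [16, 0]
LOAD 2  : [16, 0, -1]
ROT     : [0, -1, 16]
EQ      : [0, 0]
LOAD 2  : [0, 0, -1]
POP     : [0, 0]
POP     : [0]
PUSH 0  : [0, 0]
ADD     : [0]
PUSH 1  : [0, 1]
POP     : [0]
LOAD 2  : [0, -1]

45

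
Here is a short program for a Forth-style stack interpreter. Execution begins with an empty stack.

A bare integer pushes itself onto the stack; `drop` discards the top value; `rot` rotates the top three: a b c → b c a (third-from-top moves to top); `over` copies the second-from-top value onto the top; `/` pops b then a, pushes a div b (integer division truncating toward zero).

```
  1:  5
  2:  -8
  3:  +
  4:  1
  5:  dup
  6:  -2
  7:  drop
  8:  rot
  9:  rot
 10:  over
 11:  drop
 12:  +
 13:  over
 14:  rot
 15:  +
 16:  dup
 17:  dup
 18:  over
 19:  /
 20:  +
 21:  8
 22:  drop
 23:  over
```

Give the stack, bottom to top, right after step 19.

5    -> 5
-8   -> 5 -8
+    -> -3
1    -> -3 1
dup  -> -3 1 1
-2   -> -3 1 1 -2
drop -> -3 1 1
rot  -> 1 1 -3
rot  -> 1 -3 1
over -> 1 -3 1 -3
drop -> 1 -3 1
+    -> 1 -2
over -> 1 -2 1
rot  -> -2 1 1
+    -> -2 2
dup  -> -2 2 2
dup  -> -2 2 2 2
over -> -2 2 2 2 2
/    -> -2 2 2 1

[-2, 2, 2, 1]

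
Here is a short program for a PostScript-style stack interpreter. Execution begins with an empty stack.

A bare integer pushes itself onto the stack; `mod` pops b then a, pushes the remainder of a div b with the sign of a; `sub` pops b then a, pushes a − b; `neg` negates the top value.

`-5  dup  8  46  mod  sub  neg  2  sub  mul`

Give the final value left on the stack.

-55

-5  -> -5
dup -> -5 -5
8   -> -5 -5 8
46  -> -5 -5 8 46
mod -> -5 -5 8
sub -> -5 -13
neg -> -5 13
2   -> -5 13 2
sub -> -5 11
mul -> -55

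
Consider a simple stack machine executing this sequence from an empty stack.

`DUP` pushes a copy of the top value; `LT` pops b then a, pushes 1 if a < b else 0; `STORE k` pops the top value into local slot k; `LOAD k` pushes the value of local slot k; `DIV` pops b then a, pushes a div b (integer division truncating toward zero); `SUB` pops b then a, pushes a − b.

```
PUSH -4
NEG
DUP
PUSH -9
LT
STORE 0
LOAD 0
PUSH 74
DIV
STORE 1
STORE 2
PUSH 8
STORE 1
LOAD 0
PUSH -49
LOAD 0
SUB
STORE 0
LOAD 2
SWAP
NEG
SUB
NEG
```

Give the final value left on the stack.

PUSH -4  : -4
NEG      : 4
DUP      : 4 4
PUSH -9  : 4 4 -9
LT       : 4 0
STORE 0  : 4
LOAD 0   : 4 0
PUSH 74  : 4 0 74
DIV      : 4 0
STORE 1  : 4
STORE 2  : (empty)
PUSH 8   : 8
STORE 1  : (empty)
LOAD 0   : 0
PUSH -49 : 0 -49
LOAD 0   : 0 -49 0
SUB      : 0 -49
STORE 0  : 0
LOAD 2   : 0 4
SWAP     : 4 0
NEG      : 4 0
SUB      : 4
NEG      : -4

-4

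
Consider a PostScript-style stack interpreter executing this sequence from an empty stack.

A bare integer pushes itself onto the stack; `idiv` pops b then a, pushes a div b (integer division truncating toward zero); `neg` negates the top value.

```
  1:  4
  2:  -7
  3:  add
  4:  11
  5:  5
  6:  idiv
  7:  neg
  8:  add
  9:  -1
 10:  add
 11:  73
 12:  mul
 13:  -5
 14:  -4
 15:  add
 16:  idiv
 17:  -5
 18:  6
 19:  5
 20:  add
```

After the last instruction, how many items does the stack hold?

3

4    -> [4]
-7   -> [4, -7]
add  -> [-3]
11   -> [-3, 11]
5    -> [-3, 11, 5]
idiv -> [-3, 2]
neg  -> [-3, -2]
add  -> [-5]
-1   -> [-5, -1]
add  -> [-6]
73   -> [-6, 73]
mul  -> [-438]
-5   -> [-438, -5]
-4   -> [-438, -5, -4]
add  -> [-438, -9]
idiv -> [48]
-5   -> [48, -5]
6    -> [48, -5, 6]
5    -> [48, -5, 6, 5]
add  -> [48, -5, 11]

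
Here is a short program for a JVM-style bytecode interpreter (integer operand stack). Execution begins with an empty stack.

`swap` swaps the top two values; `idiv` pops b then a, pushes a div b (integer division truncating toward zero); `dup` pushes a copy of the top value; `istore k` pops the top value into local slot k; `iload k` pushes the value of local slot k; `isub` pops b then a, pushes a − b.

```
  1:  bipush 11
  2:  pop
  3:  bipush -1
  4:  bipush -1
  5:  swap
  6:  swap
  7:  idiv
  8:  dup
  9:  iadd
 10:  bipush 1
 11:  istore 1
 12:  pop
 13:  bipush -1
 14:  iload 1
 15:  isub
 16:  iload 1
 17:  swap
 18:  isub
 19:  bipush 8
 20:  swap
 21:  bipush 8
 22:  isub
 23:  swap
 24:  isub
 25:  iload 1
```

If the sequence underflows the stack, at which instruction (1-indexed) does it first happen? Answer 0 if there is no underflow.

bipush 11 → 11
pop       → (empty)
bipush -1 → -1
bipush -1 → -1 -1
swap      → -1 -1
swap      → -1 -1
idiv      → 1
dup       → 1 1
iadd      → 2
bipush 1  → 2 1
istore 1  → 2
pop       → (empty)
bipush -1 → -1
iload 1   → -1 1
isub      → -2
iload 1   → -2 1
swap      → 1 -2
isub      → 3
bipush 8  → 3 8
swap      → 8 3
bipush 8  → 8 3 8
isub      → 8 -5
swap      → -5 8
isub      → -13
iload 1   → -13 1

0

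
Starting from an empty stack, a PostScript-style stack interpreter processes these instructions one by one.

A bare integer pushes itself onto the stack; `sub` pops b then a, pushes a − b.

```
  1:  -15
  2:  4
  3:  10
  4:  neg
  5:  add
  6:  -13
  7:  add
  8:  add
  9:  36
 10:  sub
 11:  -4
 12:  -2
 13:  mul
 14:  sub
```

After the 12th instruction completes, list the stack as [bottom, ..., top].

[-70, -4, -2]

-15 → -15
4   → -15 4
10  → -15 4 10
neg → -15 4 -10
add → -15 -6
-13 → -15 -6 -13
add → -15 -19
add → -34
36  → -34 36
sub → -70
-4  → -70 -4
-2  → -70 -4 -2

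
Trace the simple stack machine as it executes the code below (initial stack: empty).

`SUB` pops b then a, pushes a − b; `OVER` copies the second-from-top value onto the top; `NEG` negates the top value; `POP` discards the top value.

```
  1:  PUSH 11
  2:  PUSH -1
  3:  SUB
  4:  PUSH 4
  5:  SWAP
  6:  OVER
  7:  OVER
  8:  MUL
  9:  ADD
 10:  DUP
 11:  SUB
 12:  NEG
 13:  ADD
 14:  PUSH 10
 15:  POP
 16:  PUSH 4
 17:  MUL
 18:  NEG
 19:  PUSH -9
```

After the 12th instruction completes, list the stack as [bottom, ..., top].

PUSH 11  [11]
PUSH -1  [11, -1]
SUB      [12]
PUSH 4   [12, 4]
SWAP     [4, 12]
OVER     [4, 12, 4]
OVER     [4, 12, 4, 12]
MUL      [4, 12, 48]
ADD      [4, 60]
DUP      [4, 60, 60]
SUB      [4, 0]
NEG      [4, 0]

[4, 0]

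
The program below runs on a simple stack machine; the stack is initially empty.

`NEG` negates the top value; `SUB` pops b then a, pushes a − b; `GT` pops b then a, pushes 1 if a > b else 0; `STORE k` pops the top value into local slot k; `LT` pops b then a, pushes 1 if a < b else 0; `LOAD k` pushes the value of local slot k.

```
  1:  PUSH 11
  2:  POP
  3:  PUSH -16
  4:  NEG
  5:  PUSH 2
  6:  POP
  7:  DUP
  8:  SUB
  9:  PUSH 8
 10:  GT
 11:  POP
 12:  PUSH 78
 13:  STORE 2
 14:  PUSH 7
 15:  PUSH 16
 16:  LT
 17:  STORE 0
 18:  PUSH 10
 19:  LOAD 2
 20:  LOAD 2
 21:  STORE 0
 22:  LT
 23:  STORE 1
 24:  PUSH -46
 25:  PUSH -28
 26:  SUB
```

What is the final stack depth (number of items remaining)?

1

PUSH 11   11
POP       (empty)
PUSH -16  -16
NEG       16
PUSH 2    16 2
POP       16
DUP       16 16
SUB       0
PUSH 8    0 8
GT        0
POP       (empty)
PUSH 78   78
STORE 2   (empty)
PUSH 7    7
PUSH 16   7 16
LT        1
STORE 0   (empty)
PUSH 10   10
LOAD 2    10 78
LOAD 2    10 78 78
STORE 0   10 78
LT        1
STORE 1   (empty)
PUSH -46  -46
PUSH -28  -46 -28
SUB       -18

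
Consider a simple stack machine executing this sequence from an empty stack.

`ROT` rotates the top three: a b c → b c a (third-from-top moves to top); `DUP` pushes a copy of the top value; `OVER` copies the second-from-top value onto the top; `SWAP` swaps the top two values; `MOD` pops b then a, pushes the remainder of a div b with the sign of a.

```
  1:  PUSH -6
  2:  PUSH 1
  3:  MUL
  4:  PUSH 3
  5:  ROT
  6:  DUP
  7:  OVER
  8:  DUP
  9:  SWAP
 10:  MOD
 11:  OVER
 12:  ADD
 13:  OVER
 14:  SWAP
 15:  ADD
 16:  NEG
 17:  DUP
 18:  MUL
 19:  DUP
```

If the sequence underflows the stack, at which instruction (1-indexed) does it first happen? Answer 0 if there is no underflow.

5

PUSH -6 : -6
PUSH 1  : -6 1
MUL     : -6
PUSH 3  : -6 3
ROT  — needs 3 operands, stack has 2 → underflow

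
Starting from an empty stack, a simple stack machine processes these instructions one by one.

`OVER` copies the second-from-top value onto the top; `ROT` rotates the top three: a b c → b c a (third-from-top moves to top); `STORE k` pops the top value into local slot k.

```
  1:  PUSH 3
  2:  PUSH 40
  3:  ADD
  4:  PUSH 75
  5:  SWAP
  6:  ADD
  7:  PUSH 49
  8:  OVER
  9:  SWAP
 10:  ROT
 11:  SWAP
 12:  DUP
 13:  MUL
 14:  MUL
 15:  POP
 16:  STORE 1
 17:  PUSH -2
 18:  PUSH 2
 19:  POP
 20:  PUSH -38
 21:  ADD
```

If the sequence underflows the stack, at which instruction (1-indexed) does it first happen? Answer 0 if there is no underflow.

PUSH 3   → 3
PUSH 40  → 3 40
ADD      → 43
PUSH 75  → 43 75
SWAP     → 75 43
ADD      → 118
PUSH 49  → 118 49
OVER     → 118 49 118
SWAP     → 118 118 49
ROT      → 118 49 118
SWAP     → 118 118 49
DUP      → 118 118 49 49
MUL      → 118 118 2401
MUL      → 118 283318
POP      → 118
STORE 1  → (empty)
PUSH -2  → -2
PUSH 2   → -2 2
POP      → -2
PUSH -38 → -2 -38
ADD      → -40

0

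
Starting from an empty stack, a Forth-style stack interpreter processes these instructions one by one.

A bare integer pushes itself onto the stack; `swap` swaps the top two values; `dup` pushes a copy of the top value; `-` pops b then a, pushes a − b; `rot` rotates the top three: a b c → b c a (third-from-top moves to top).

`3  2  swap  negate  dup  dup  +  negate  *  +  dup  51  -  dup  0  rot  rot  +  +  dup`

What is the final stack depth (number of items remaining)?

3      : 3
2      : 3 2
swap   : 2 3
negate : 2 -3
dup    : 2 -3 -3
dup    : 2 -3 -3 -3
+      : 2 -3 -6
negate : 2 -3 6
*      : 2 -18
+      : -16
dup    : -16 -16
51     : -16 -16 51
-      : -16 -67
dup    : -16 -67 -67
0      : -16 -67 -67 0
rot    : -16 -67 0 -67
rot    : -16 0 -67 -67
+      : -16 0 -134
+      : -16 -134
dup    : -16 -134 -134

3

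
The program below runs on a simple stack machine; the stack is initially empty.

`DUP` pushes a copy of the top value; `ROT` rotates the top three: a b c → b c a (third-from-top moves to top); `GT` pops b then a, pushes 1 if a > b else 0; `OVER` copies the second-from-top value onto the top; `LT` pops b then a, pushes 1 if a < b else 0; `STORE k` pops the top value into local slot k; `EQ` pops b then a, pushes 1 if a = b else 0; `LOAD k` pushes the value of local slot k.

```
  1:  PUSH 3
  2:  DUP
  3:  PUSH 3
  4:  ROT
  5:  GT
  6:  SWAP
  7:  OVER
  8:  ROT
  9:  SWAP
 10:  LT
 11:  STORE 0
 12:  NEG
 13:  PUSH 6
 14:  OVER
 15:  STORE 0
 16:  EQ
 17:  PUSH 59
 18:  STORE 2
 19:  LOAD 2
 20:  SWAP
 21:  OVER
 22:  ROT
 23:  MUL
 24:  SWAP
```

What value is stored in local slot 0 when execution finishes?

PUSH 3  -> 3
DUP     -> 3 3
PUSH 3  -> 3 3 3
ROT     -> 3 3 3
GT      -> 3 0
SWAP    -> 0 3
OVER    -> 0 3 0
ROT     -> 3 0 0
SWAP    -> 3 0 0
LT      -> 3 0
STORE 0 -> 3
NEG     -> -3
PUSH 6  -> -3 6
OVER    -> -3 6 -3
STORE 0 -> -3 6
EQ      -> 0
PUSH 59 -> 0 59
STORE 2 -> 0
LOAD 2  -> 0 59
SWAP    -> 59 0
OVER    -> 59 0 59
ROT     -> 0 59 59
MUL     -> 0 3481
SWAP    -> 3481 0

-3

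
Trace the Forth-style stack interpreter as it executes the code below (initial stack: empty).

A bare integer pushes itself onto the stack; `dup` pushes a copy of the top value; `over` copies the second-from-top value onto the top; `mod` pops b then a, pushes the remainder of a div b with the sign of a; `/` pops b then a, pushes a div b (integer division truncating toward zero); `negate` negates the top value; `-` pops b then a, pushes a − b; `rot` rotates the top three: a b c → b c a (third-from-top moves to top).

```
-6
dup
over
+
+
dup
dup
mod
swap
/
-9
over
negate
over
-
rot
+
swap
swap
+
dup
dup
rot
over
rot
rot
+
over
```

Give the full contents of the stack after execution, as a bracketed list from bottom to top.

-6     -> [-6]
dup    -> [-6, -6]
over   -> [-6, -6, -6]
+      -> [-6, -12]
+      -> [-18]
dup    -> [-18, -18]
dup    -> [-18, -18, -18]
mod    -> [-18, 0]
swap   -> [0, -18]
/      -> [0]
-9     -> [0, -9]
over   -> [0, -9, 0]
negate -> [0, -9, 0]
over   -> [0, -9, 0, -9]
-      -> [0, -9, 9]
rot    -> [-9, 9, 0]
+      -> [-9, 9]
swap   -> [9, -9]
swap   -> [-9, 9]
+      -> [0]
dup    -> [0, 0]
dup    -> [0, 0, 0]
rot    -> [0, 0, 0]
over   -> [0, 0, 0, 0]
rot    -> [0, 0, 0, 0]
rot    -> [0, 0, 0, 0]
+      -> [0, 0, 0]
over   -> [0, 0, 0, 0]

[0, 0, 0, 0]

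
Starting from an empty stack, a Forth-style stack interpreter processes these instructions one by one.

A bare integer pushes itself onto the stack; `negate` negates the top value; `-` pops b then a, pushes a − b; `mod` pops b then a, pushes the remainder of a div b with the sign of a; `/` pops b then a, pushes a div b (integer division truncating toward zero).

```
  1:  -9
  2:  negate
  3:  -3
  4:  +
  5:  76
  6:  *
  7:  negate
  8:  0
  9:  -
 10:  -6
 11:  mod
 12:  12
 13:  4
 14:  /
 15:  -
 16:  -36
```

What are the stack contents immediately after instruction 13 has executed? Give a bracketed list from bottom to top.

[0, 12, 4]

-9      [-9]
negate  [9]
-3      [9, -3]
+       [6]
76      [6, 76]
*       [456]
negate  [-456]
0       [-456, 0]
-       [-456]
-6      [-456, -6]
mod     [0]
12      [0, 12]
4       [0, 12, 4]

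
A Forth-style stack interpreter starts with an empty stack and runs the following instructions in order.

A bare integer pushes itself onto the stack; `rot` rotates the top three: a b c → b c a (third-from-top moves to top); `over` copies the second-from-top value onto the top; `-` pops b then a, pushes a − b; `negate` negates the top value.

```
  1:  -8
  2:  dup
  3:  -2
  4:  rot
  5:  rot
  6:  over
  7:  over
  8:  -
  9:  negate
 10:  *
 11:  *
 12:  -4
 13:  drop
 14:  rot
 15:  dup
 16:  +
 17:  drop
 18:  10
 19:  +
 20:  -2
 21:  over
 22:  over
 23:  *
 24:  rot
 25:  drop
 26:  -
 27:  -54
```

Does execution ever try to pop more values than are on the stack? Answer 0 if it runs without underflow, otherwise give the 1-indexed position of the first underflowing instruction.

14

-8     : -8
dup    : -8 -8
-2     : -8 -8 -2
rot    : -8 -2 -8
rot    : -2 -8 -8
over   : -2 -8 -8 -8
over   : -2 -8 -8 -8 -8
-      : -2 -8 -8 0
negate : -2 -8 -8 0
*      : -2 -8 0
*      : -2 0
-4     : -2 0 -4
drop   : -2 0
rot  — needs 3 operands, stack has 2 → underflow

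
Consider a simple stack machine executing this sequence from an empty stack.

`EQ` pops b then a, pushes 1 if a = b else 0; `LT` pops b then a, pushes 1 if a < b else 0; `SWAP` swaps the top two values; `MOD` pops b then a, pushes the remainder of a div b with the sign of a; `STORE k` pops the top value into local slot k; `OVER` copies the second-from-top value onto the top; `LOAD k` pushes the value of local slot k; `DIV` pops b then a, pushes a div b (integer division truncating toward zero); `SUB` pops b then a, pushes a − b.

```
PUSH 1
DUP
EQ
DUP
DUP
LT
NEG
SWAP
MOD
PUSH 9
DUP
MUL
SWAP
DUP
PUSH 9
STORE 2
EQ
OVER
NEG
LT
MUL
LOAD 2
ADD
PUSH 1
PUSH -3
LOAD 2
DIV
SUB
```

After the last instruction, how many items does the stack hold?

2

PUSH 1  -> [1]
DUP     -> [1, 1]
EQ      -> [1]
DUP     -> [1, 1]
DUP     -> [1, 1, 1]
LT      -> [1, 0]
NEG     -> [1, 0]
SWAP    -> [0, 1]
MOD     -> [0]
PUSH 9  -> [0, 9]
DUP     -> [0, 9, 9]
MUL     -> [0, 81]
SWAP    -> [81, 0]
DUP     -> [81, 0, 0]
PUSH 9  -> [81, 0, 0, 9]
STORE 2 -> [81, 0, 0]
EQ      -> [81, 1]
OVER    -> [81, 1, 81]
NEG     -> [81, 1, -81]
LT      -> [81, 0]
MUL     -> [0]
LOAD 2  -> [0, 9]
ADD     -> [9]
PUSH 1  -> [9, 1]
PUSH -3 -> [9, 1, -3]
LOAD 2  -> [9, 1, -3, 9]
DIV     -> [9, 1, 0]
SUB     -> [9, 1]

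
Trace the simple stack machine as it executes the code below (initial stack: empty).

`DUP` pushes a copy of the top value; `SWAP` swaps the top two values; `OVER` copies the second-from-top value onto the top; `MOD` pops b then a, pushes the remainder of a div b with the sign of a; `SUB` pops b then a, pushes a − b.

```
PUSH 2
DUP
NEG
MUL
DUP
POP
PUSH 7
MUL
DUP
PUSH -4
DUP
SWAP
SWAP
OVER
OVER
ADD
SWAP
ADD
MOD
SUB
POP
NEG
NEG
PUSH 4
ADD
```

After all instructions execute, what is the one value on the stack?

PUSH 2  -> [2]
DUP     -> [2, 2]
NEG     -> [2, -2]
MUL     -> [-4]
DUP     -> [-4, -4]
POP     -> [-4]
PUSH 7  -> [-4, 7]
MUL     -> [-28]
DUP     -> [-28, -28]
PUSH -4 -> [-28, -28, -4]
DUP     -> [-28, -28, -4, -4]
SWAP    -> [-28, -28, -4, -4]
SWAP    -> [-28, -28, -4, -4]
OVER    -> [-28, -28, -4, -4, -4]
OVER    -> [-28, -28, -4, -4, -4, -4]
ADD     -> [-28, -28, -4, -4, -8]
SWAP    -> [-28, -28, -4, -8, -4]
ADD     -> [-28, -28, -4, -12]
MOD     -> [-28, -28, -4]
SUB     -> [-28, -24]
POP     -> [-28]
NEG     -> [28]
NEG     -> [-28]
PUSH 4  -> [-28, 4]
ADD     -> [-24]

-24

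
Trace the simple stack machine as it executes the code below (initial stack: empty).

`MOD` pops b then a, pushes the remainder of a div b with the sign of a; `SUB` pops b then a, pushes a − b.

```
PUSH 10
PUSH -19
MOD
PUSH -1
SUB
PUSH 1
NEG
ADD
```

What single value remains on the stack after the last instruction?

PUSH 10  : 10
PUSH -19 : 10 -19
MOD      : 10
PUSH -1  : 10 -1
SUB      : 11
PUSH 1   : 11 1
NEG      : 11 -1
ADD      : 10

10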